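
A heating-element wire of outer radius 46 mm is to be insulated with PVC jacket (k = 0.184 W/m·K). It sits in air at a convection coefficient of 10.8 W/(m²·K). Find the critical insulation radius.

For a cylinder r_cr = k/h = 0.184/10.8
r_cr = 17 mm; since the bare radius (46 mm) is above r_cr, any added insulation will reduce heat loss.

r_cr ≈ 17 mm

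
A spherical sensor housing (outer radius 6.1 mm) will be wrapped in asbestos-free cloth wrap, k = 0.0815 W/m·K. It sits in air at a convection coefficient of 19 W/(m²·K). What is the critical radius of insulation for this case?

For a sphere r_cr = 2k/h = 2×0.0815/19
r_cr = 8.58 mm; since the bare radius (6.1 mm) is below r_cr, adding a thin layer of insulation will *increase* heat loss.

r_cr ≈ 8.58 mm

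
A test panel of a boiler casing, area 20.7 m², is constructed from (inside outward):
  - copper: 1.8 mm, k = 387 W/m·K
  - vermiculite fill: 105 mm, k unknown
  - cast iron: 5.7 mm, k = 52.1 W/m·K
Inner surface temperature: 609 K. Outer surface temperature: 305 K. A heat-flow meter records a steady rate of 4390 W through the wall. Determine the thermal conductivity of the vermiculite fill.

Series thermal resistances:
R_copper = L/(kA) = 0.0018/(387×20.7) = 2.247×10^-7 K/W
R_cast iron = L/(kA) = 0.0057/(52.1×20.7) = 5.285×10^-6 K/W
Sum of known resistances R_other = 5.51×10^-6 K/W
Total R = ΔT/Q = 304/4390 = 0.06925 K/W
R_vermiculite fill = R_total − R_other = 0.06924 K/W
k = L/(R·A) = 0.105/(0.06924×20.7)

k ≈ 0.0733 W/(m·K)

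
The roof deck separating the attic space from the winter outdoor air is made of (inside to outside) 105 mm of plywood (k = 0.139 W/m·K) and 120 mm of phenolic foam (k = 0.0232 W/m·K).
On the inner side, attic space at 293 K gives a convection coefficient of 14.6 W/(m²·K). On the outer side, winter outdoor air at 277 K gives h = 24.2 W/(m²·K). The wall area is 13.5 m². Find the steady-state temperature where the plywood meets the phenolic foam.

T ≈ 291 K

Treating each layer as a thermal resistance in series:
R_inner film = 1/(h_i·A) = 1/(14.6×13.5) = 0.005074 K/W
R_plywood = L/(kA) = 0.105/(0.139×13.5) = 0.05596 K/W
R_phenolic foam = L/(kA) = 0.12/(0.0232×13.5) = 0.3831 K/W
R_outer film = 1/(h_o·A) = 1/(24.2×13.5) = 0.003061 K/W
R_total = 0.4472 K/W;  Q = ΔT/R_total = 16/0.4472 = 35.78 W
T_interface = T_inner − Q·ΣR(inner→interface) = 293 − 35.8×0.06103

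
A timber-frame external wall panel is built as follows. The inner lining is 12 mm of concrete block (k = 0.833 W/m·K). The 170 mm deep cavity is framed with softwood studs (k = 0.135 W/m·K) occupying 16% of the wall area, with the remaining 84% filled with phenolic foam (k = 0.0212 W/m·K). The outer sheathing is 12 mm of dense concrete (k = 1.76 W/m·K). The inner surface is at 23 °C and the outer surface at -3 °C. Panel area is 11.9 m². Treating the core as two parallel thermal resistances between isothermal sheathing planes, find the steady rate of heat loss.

Sheathing layers in series; stud and cavity paths in parallel between them.
R_inner = 0.012/(0.833×11.9) = 0.001211 K/W
R_stud  = 0.17/(0.135×0.16×11.9) = 0.6614 K/W
R_cav   = 0.17/(0.0212×0.84×11.9) = 0.8022 K/W
1/R_core = 1/R_stud + 1/R_cav → R_core = 0.3625 K/W
R_outer = 0.012/(1.76×11.9) = 5.73×10^-4 K/W
R_total = 0.3643 K/W
Q = ΔT/R_total = 26/0.3643

Q ≈ 71.4 W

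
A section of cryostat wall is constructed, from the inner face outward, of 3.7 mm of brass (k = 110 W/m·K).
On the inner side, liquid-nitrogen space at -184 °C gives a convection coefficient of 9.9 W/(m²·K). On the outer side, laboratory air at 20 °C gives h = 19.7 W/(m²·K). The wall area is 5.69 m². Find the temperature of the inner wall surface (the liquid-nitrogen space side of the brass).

Thermal resistances in series:
R_inner film = 1/(h_i·A) = 1/(9.9×5.69) = 0.01775 K/W
R_brass = L/(kA) = 0.0037/(110×5.69) = 5.911×10^-6 K/W
R_outer film = 1/(h_o·A) = 1/(19.7×5.69) = 0.008921 K/W
R_total = 0.02668 K/W;  Q = ΔT/R_total = 204/0.02668 = 7646 W
T_interface = T_inner + Q·ΣR(inner→interface) = -184 + 7650×0.01775

T ≈ -48.3 °C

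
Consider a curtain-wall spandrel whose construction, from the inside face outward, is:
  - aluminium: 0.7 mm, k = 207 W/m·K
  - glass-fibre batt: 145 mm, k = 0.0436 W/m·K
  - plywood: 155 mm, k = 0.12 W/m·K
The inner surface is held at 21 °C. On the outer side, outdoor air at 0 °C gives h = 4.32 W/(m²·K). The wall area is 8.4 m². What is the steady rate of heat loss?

Using the resistance-network approach (series):
R_aluminium = L/(kA) = 0.0007/(207×8.4) = 4.026×10^-7 K/W
R_glass-fibre batt = L/(kA) = 0.145/(0.0436×8.4) = 0.3959 K/W
R_plywood = L/(kA) = 0.155/(0.12×8.4) = 0.1538 K/W
R_outer film = 1/(h_o·A) = 1/(4.32×8.4) = 0.02756 K/W
R_total = 0.5772 K/W
Q = ΔT / R_total = 21 / 0.5772

Q ≈ 36.4 W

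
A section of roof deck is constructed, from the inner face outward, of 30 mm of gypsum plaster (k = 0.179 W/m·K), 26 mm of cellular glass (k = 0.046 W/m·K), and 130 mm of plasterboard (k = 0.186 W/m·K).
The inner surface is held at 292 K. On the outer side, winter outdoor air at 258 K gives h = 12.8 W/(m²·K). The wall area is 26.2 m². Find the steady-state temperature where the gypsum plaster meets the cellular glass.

T ≈ 288 K

Model the wall as resistances in series:
R_gypsum plaster = L/(kA) = 0.03/(0.179×26.2) = 0.006397 K/W
R_cellular glass = L/(kA) = 0.026/(0.046×26.2) = 0.02157 K/W
R_plasterboard = L/(kA) = 0.13/(0.186×26.2) = 0.02668 K/W
R_outer film = 1/(h_o·A) = 1/(12.8×26.2) = 0.002982 K/W
R_total = 0.05763 K/W;  Q = ΔT/R_total = 34/0.05763 = 590 W
T_interface = T_inner − Q·ΣR(inner→interface) = 292 − 590×0.006397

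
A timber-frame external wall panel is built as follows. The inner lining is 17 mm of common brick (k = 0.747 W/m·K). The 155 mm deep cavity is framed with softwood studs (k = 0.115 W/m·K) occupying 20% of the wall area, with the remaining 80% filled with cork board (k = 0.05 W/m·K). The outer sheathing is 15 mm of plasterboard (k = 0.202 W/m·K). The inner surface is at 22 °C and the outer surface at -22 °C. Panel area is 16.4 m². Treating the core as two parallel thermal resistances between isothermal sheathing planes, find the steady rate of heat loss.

Sheathing layers in series; stud and cavity paths in parallel between them.
R_inner = 0.017/(0.747×16.4) = 0.001388 K/W
R_stud  = 0.155/(0.115×0.2×16.4) = 0.4109 K/W
R_cav   = 0.155/(0.05×0.8×16.4) = 0.2363 K/W
1/R_core = 1/R_stud + 1/R_cav → R_core = 0.15 K/W
R_outer = 0.015/(0.202×16.4) = 0.004528 K/W
R_total = 0.1559 K/W
Q = ΔT/R_total = 44/0.1559

Q ≈ 282 W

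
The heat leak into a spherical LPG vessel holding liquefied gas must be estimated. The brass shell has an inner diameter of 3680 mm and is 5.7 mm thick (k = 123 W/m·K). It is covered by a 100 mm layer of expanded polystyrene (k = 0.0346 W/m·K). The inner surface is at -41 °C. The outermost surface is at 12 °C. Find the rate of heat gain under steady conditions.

Q ≈ 828 W

Radial (spherical) resistances in series:
R_brass shell = (1/1.84 − 1/1.8457)/(4π×123) = 1.086×10^-6 K/W
R_expanded polystyrene = (1/1.8457 − 1/1.9457)/(4π×0.0346) = 0.06404 K/W
R_total = 0.06404 K/W
Q = ΔT/R_total = 53/0.06404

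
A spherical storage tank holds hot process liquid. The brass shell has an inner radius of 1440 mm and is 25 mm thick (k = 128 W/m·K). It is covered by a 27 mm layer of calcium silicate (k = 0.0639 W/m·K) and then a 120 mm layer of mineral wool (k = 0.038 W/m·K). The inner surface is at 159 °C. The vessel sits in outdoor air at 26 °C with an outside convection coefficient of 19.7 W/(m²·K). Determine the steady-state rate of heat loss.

For a spherical shell R = (1/r₁ − 1/r₂)/(4πk); film R = 1/(h·4πr²). In series:
R_brass shell = (1/1.44 − 1/1.465)/(4π×128) = 7.367×10^-6 K/W
R_calcium silicate = (1/1.465 − 1/1.492)/(4π×0.0639) = 0.01538 K/W
R_mineral wool = (1/1.492 − 1/1.612)/(4π×0.038) = 0.1045 K/W
R_outer film = 1/(h·4πr_o²) = 1/(19.7×4π×1.612²) = 0.001555 K/W
R_total = 0.1214 K/W
Q = ΔT/R_total = 133/0.1214

Q ≈ 1100 W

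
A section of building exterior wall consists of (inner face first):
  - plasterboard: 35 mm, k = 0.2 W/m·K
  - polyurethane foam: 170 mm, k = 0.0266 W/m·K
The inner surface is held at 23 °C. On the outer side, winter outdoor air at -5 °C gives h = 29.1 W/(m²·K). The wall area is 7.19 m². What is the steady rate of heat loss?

Treating each layer as a thermal resistance in series:
R_plasterboard = L/(kA) = 0.035/(0.2×7.19) = 0.02434 K/W
R_polyurethane foam = L/(kA) = 0.17/(0.0266×7.19) = 0.8889 K/W
R_outer film = 1/(h_o·A) = 1/(29.1×7.19) = 0.004779 K/W
R_total = 0.918 K/W
Q = ΔT / R_total = 28 / 0.918

Q ≈ 30.5 W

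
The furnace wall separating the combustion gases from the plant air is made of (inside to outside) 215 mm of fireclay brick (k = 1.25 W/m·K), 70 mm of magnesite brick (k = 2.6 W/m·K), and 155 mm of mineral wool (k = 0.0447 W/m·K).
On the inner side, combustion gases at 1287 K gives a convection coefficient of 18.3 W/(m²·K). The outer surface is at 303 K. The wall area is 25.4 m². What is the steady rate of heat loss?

Model the wall as resistances in series:
R_inner film = 1/(h_i·A) = 1/(18.3×25.4) = 0.002151 K/W
R_fireclay brick = L/(kA) = 0.215/(1.25×25.4) = 0.006772 K/W
R_magnesite brick = L/(kA) = 0.07/(2.6×25.4) = 0.00106 K/W
R_mineral wool = L/(kA) = 0.155/(0.0447×25.4) = 0.1365 K/W
R_total = 0.1465 K/W
Q = ΔT / R_total = 984 / 0.1465

Q ≈ 6720 W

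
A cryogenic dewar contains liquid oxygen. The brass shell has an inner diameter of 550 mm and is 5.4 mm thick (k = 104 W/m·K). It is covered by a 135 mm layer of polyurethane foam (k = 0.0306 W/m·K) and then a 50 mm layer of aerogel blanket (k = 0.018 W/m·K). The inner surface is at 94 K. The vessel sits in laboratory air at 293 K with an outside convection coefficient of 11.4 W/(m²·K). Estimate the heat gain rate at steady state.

Q ≈ 47.5 W

Each spherical layer contributes R = (1/r_i − 1/r_o)/(4πk):
R_brass shell = (1/0.275 − 1/0.2804)/(4π×104) = 5.358×10^-5 K/W
R_polyurethane foam = (1/0.2804 − 1/0.4154)/(4π×0.0306) = 3.014 K/W
R_aerogel blanket = (1/0.4154 − 1/0.4654)/(4π×0.018) = 1.143 K/W
R_outer film = 1/(h·4πr_o²) = 1/(11.4×4π×0.4654²) = 0.03223 K/W
R_total = 4.19 K/W
Q = ΔT/R_total = 199/4.19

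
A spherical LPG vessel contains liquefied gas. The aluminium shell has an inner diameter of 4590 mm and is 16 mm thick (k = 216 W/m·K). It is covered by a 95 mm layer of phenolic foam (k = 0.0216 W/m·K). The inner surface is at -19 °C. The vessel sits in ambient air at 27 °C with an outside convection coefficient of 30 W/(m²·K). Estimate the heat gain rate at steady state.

Q ≈ 725 W

For a spherical shell R = (1/r₁ − 1/r₂)/(4πk); film R = 1/(h·4πr²). In series:
R_aluminium shell = (1/2.295 − 1/2.311)/(4π×216) = 1.111×10^-6 K/W
R_phenolic foam = (1/2.311 − 1/2.406)/(4π×0.0216) = 0.06295 K/W
R_outer film = 1/(h·4πr_o²) = 1/(30×4π×2.406²) = 4.582×10^-4 K/W
R_total = 0.0634 K/W
Q = ΔT/R_total = 46/0.0634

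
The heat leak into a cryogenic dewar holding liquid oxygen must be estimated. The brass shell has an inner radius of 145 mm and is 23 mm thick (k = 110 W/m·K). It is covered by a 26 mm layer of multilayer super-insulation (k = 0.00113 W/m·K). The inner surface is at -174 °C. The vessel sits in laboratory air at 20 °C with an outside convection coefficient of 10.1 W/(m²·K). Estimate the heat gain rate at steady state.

Q ≈ 3.44 W

Each spherical layer contributes R = (1/r_i − 1/r_o)/(4πk):
R_brass shell = (1/0.145 − 1/0.168)/(4π×110) = 6.83×10^-4 K/W
R_multilayer super-insulation = (1/0.168 − 1/0.194)/(4π×0.00113) = 56.18 K/W
R_outer film = 1/(h·4πr_o²) = 1/(10.1×4π×0.194²) = 0.2093 K/W
R_total = 56.39 K/W
Q = ΔT/R_total = 194/56.39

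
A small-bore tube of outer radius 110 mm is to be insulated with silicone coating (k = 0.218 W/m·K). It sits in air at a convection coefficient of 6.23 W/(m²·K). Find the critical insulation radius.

For a cylinder r_cr = k/h = 0.218/6.23
r_cr = 35 mm; since the bare radius (110 mm) is above r_cr, any added insulation will reduce heat loss.

r_cr ≈ 35 mm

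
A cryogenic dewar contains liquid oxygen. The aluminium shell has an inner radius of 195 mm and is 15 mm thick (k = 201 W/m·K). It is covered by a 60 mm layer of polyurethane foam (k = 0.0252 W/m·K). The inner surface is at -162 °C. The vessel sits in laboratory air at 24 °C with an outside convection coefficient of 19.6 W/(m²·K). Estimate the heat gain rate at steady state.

Radial (spherical) resistances in series:
R_aluminium shell = (1/0.195 − 1/0.21)/(4π×201) = 1.45×10^-4 K/W
R_polyurethane foam = (1/0.21 − 1/0.27)/(4π×0.0252) = 3.342 K/W
R_outer film = 1/(h·4πr_o²) = 1/(19.6×4π×0.27²) = 0.05569 K/W
R_total = 3.397 K/W
Q = ΔT/R_total = 186/3.397

Q ≈ 54.7 W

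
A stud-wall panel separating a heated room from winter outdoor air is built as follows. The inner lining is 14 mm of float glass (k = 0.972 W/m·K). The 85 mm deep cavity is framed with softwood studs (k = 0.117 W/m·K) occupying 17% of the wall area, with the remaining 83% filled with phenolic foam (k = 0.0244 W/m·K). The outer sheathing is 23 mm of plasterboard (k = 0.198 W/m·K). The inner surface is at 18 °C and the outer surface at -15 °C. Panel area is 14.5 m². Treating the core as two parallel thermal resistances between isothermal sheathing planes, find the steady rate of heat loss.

Q ≈ 213 W

Sheathing layers in series; stud and cavity paths in parallel between them.
R_inner = 0.014/(0.972×14.5) = 9.933×10^-4 K/W
R_stud  = 0.085/(0.117×0.17×14.5) = 0.2947 K/W
R_cav   = 0.085/(0.0244×0.83×14.5) = 0.2895 K/W
1/R_core = 1/R_stud + 1/R_cav → R_core = 0.146 K/W
R_outer = 0.023/(0.198×14.5) = 0.008011 K/W
R_total = 0.155 K/W
Q = ΔT/R_total = 33/0.155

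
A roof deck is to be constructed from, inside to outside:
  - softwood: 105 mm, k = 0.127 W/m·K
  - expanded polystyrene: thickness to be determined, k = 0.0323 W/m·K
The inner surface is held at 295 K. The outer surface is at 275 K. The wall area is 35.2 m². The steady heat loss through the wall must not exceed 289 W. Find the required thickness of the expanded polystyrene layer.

Thermal resistances in series:
R_softwood = L/(kA) = 0.105/(0.127×35.2) = 0.02349 K/W
Sum of the known resistances R_other = 0.02349 K/W
Required total resistance R_tot = ΔT/Q_allow = 20/289 = 0.0692 K/W
R_expanded polystyrene = R_tot − R_other = 0.04572 K/W
L = R·k·A = 0.04572×0.0323×35.2

L ≈ 52 mm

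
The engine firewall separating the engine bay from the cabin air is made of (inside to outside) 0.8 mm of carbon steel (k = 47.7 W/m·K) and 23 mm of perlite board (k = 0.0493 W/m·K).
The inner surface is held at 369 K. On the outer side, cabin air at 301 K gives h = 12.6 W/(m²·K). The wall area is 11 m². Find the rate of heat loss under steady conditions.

Using the resistance-network approach (series):
R_carbon steel = L/(kA) = 0.0008/(47.7×11) = 1.525×10^-6 K/W
R_perlite board = L/(kA) = 0.023/(0.0493×11) = 0.04241 K/W
R_outer film = 1/(h_o·A) = 1/(12.6×11) = 0.007215 K/W
R_total = 0.04963 K/W
Q = ΔT / R_total = 68 / 0.04963

Q ≈ 1370 W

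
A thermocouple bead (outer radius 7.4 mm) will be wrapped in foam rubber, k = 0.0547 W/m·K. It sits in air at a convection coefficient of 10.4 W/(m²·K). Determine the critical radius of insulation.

For a sphere r_cr = 2k/h = 2×0.0547/10.4
r_cr = 10.5 mm; since the bare radius (7.4 mm) is below r_cr, adding a thin layer of insulation will *increase* heat loss.

r_cr ≈ 10.5 mm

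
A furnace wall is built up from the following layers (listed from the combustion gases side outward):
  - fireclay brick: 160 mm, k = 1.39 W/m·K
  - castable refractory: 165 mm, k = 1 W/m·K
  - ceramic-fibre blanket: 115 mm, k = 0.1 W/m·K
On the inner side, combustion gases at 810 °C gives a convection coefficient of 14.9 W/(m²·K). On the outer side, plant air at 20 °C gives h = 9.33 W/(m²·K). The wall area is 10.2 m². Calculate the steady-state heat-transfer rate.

Q ≈ 5020 W

Model the wall as resistances in series:
R_inner film = 1/(h_i·A) = 1/(14.9×10.2) = 0.00658 K/W
R_fireclay brick = L/(kA) = 0.16/(1.39×10.2) = 0.01129 K/W
R_castable refractory = L/(kA) = 0.165/(1×10.2) = 0.01618 K/W
R_ceramic-fibre blanket = L/(kA) = 0.115/(0.1×10.2) = 0.1127 K/W
R_outer film = 1/(h_o·A) = 1/(9.33×10.2) = 0.01051 K/W
R_total = 0.1573 K/W
Q = ΔT / R_total = 790 / 0.1573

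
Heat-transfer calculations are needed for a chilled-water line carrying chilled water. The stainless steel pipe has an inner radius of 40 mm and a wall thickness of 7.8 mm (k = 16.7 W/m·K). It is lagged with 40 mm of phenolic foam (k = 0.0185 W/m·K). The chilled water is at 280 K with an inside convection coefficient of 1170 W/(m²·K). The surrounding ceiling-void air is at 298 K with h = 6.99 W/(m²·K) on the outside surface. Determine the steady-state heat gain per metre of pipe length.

q′ ≈ 3.28 W/m

Cylindrical conduction, so R = ln(r₂/r₁)/(2πkL) per layer, in series:
R_inner film = 1/(h_i·2πr₁L) = 1/(1170×2π×0.04×1) = 0.003401 K/W
R_stainless steel pipe wall = ln(47.8/40)/(2π×16.7×1) = 0.001698 K/W
R_phenolic foam = ln(87.8/47.8)/(2π×0.0185×1) = 5.231 K/W
R_outer film = 1/(h_o·2πr_oL) = 1/(6.99×2π×0.0878×1) = 0.2593 K/W
R_total = 5.495 K/W
Q = ΔT/R_total = 18/5.495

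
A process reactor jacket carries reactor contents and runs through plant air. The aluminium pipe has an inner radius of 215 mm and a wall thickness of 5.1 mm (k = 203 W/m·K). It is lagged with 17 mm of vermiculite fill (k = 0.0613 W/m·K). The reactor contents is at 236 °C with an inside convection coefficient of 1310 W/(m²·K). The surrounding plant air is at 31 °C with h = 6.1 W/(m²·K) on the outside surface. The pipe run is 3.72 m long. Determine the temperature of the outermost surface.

T ≈ 105 °C

Per-layer cylindrical resistances, series-summed:
R_inner film = 1/(h_i·2πr₁L) = 1/(1310×2π×0.215×3.72) = 1.519×10^-4 K/W
R_aluminium pipe wall = ln(220.1/215)/(2π×203×3.72) = 4.941×10^-6 K/W
R_vermiculite fill = ln(237.1/220.1)/(2π×0.0613×3.72) = 0.05193 K/W
R_outer film = 1/(h_o·2πr_oL) = 1/(6.1×2π×0.2371×3.72) = 0.02958 K/W
R_total = 0.08166 K/W
Q = ΔT/R_total = 205/0.08166
Q = 2510 W
T_interface = T_inner − Q·ΣR(inner→interface) = 236 − 2510×0.05208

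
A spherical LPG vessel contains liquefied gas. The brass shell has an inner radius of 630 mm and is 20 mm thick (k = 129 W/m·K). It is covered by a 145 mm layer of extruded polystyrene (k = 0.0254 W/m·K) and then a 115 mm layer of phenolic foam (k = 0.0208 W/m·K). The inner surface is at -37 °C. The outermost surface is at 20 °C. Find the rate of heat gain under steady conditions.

Q ≈ 38.3 W

Each spherical layer contributes R = (1/r_i − 1/r_o)/(4πk):
R_brass shell = (1/0.63 − 1/0.65)/(4π×129) = 3.013×10^-5 K/W
R_extruded polystyrene = (1/0.65 − 1/0.795)/(4π×0.0254) = 0.8791 K/W
R_phenolic foam = (1/0.795 − 1/0.91)/(4π×0.0208) = 0.6082 K/W
R_total = 1.487 K/W
Q = ΔT/R_total = 57/1.487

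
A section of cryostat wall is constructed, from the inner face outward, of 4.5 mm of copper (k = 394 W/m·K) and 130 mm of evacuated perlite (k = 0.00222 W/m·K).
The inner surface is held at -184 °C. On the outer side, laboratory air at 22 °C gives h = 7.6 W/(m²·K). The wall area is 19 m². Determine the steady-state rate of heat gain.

Q ≈ 66.7 W

Using the resistance-network approach (series):
R_copper = L/(kA) = 0.0045/(394×19) = 6.011×10^-7 K/W
R_evacuated perlite = L/(kA) = 0.13/(0.00222×19) = 3.082 K/W
R_outer film = 1/(h_o·A) = 1/(7.6×19) = 0.006925 K/W
R_total = 3.089 K/W
Q = ΔT / R_total = 206 / 3.089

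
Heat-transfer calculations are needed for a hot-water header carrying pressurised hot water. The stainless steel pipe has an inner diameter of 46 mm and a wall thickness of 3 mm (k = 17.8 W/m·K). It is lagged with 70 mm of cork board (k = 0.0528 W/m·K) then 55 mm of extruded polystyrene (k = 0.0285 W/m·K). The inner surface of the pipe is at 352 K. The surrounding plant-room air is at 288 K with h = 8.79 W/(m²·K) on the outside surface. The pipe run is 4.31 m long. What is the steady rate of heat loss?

Per-layer cylindrical resistances, series-summed:
R_stainless steel pipe wall = ln(26/23)/(2π×17.8×4.31) = 2.543×10^-4 K/W
R_cork board = ln(96/26)/(2π×0.0528×4.31) = 0.9136 K/W
R_extruded polystyrene = ln(151/96)/(2π×0.0285×4.31) = 0.5869 K/W
R_outer film = 1/(h_o·2πr_oL) = 1/(8.79×2π×0.151×4.31) = 0.02782 K/W
R_total = 1.528 K/W
Q = ΔT/R_total = 64/1.528

Q ≈ 41.9 W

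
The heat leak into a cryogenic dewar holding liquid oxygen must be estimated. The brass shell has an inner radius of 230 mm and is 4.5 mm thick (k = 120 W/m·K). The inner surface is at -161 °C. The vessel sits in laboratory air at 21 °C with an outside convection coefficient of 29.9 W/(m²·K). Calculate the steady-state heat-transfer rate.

Radial (spherical) resistances in series:
R_brass shell = (1/0.23 − 1/0.2345)/(4π×120) = 5.533×10^-5 K/W
R_outer film = 1/(h·4πr_o²) = 1/(29.9×4π×0.2345²) = 0.0484 K/W
R_total = 0.04845 K/W
Q = ΔT/R_total = 182/0.04845

Q ≈ 3760 W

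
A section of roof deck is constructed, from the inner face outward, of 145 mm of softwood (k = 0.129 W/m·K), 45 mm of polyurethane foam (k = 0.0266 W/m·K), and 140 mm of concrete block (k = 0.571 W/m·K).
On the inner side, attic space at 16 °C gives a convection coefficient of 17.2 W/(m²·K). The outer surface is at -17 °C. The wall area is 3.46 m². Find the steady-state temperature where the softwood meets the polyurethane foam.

T ≈ 3.49 °C

Model the wall as resistances in series:
R_inner film = 1/(h_i·A) = 1/(17.2×3.46) = 0.0168 K/W
R_softwood = L/(kA) = 0.145/(0.129×3.46) = 0.3249 K/W
R_polyurethane foam = L/(kA) = 0.045/(0.0266×3.46) = 0.4889 K/W
R_concrete block = L/(kA) = 0.14/(0.571×3.46) = 0.07086 K/W
R_total = 0.9015 K/W;  Q = ΔT/R_total = 33/0.9015 = 36.61 W
T_interface = T_inner − Q·ΣR(inner→interface) = 16 − 36.6×0.3417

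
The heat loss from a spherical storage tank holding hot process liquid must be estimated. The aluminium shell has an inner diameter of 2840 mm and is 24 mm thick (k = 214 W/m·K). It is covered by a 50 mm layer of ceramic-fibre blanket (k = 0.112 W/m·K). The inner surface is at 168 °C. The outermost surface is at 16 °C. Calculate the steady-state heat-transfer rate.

Q ≈ 9230 W

For a spherical shell R = (1/r₁ − 1/r₂)/(4πk); film R = 1/(h·4πr²). In series:
R_aluminium shell = (1/1.42 − 1/1.444)/(4π×214) = 4.352×10^-6 K/W
R_ceramic-fibre blanket = (1/1.444 − 1/1.494)/(4π×0.112) = 0.01647 K/W
R_total = 0.01647 K/W
Q = ΔT/R_total = 152/0.01647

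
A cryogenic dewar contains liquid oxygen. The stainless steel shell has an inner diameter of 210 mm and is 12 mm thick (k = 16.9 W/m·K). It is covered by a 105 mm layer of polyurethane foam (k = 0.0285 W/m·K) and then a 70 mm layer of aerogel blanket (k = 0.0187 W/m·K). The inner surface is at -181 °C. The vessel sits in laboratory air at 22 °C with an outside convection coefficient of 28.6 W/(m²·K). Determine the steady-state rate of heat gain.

Radial (spherical) resistances in series:
R_stainless steel shell = (1/0.105 − 1/0.117)/(4π×16.9) = 0.004599 K/W
R_polyurethane foam = (1/0.117 − 1/0.222)/(4π×0.0285) = 11.29 K/W
R_aerogel blanket = (1/0.222 − 1/0.292)/(4π×0.0187) = 4.595 K/W
R_outer film = 1/(h·4πr_o²) = 1/(28.6×4π×0.292²) = 0.03263 K/W
R_total = 15.92 K/W
Q = ΔT/R_total = 203/15.92

Q ≈ 12.8 W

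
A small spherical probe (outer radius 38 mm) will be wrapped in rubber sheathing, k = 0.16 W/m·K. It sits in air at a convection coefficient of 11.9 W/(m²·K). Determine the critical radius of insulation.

For a sphere r_cr = 2k/h = 2×0.16/11.9
r_cr = 26.9 mm; since the bare radius (38 mm) is above r_cr, any added insulation will reduce heat loss.

r_cr ≈ 26.9 mm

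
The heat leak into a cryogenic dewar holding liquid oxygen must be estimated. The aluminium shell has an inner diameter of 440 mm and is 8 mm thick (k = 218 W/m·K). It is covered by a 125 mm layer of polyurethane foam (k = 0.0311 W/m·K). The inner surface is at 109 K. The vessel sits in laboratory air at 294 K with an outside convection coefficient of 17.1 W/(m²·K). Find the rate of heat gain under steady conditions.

Spherical conduction: R = (1/r_in − 1/r_out)/(4πk) per layer; series-sum.
R_aluminium shell = (1/0.22 − 1/0.228)/(4π×218) = 5.822×10^-5 K/W
R_polyurethane foam = (1/0.228 − 1/0.353)/(4π×0.0311) = 3.974 K/W
R_outer film = 1/(h·4πr_o²) = 1/(17.1×4π×0.353²) = 0.03735 K/W
R_total = 4.011 K/W
Q = ΔT/R_total = 185/4.011

Q ≈ 46.1 W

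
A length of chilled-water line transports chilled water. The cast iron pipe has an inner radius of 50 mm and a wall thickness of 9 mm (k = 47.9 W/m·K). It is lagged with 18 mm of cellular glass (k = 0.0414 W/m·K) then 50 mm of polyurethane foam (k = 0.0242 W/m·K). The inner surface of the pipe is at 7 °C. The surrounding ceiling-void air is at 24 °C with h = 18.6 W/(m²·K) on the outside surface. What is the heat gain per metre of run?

q′ ≈ 3.88 W/m

Cylindrical conduction, so R = ln(r₂/r₁)/(2πkL) per layer, in series:
R_cast iron pipe wall = ln(59/50)/(2π×47.9×1) = 5.499×10^-4 K/W
R_cellular glass = ln(77/59)/(2π×0.0414×1) = 1.024 K/W
R_polyurethane foam = ln(127/77)/(2π×0.0242×1) = 3.291 K/W
R_outer film = 1/(h_o·2πr_oL) = 1/(18.6×2π×0.127×1) = 0.06738 K/W
R_total = 4.382 K/W
Q = ΔT/R_total = 17/4.382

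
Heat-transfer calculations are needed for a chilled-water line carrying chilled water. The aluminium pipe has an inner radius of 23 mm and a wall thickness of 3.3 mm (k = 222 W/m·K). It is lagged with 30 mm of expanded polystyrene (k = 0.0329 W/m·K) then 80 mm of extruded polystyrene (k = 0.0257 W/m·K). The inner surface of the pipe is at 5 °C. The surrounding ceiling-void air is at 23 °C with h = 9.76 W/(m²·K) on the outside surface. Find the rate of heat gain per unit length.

Treating each annulus and film as a series resistance:
R_aluminium pipe wall = ln(26.3/23)/(2π×222×1) = 9.612×10^-5 K/W
R_expanded polystyrene = ln(56.3/26.3)/(2π×0.0329×1) = 3.682 K/W
R_extruded polystyrene = ln(136.3/56.3)/(2π×0.0257×1) = 5.475 K/W
R_outer film = 1/(h_o·2πr_oL) = 1/(9.76×2π×0.1363×1) = 0.1196 K/W
R_total = 9.277 K/W
Q = ΔT/R_total = 18/9.277

q′ ≈ 1.94 W/m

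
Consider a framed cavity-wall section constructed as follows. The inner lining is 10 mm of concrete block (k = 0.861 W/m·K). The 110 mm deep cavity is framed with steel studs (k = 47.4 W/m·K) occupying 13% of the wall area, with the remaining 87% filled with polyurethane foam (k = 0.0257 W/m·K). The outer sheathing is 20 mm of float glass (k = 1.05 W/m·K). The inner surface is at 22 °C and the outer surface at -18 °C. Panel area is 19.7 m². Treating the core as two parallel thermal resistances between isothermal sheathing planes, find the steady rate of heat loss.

Sheathing layers in series; stud and cavity paths in parallel between them.
R_inner = 0.01/(0.861×19.7) = 5.896×10^-4 K/W
R_stud  = 0.11/(47.4×0.13×19.7) = 9.062×10^-4 K/W
R_cav   = 0.11/(0.0257×0.87×19.7) = 0.2497 K/W
1/R_core = 1/R_stud + 1/R_cav → R_core = 9.029×10^-4 K/W
R_outer = 0.02/(1.05×19.7) = 9.669×10^-4 K/W
R_total = 0.002459 K/W
Q = ΔT/R_total = 40/0.002459

Q ≈ 16300 W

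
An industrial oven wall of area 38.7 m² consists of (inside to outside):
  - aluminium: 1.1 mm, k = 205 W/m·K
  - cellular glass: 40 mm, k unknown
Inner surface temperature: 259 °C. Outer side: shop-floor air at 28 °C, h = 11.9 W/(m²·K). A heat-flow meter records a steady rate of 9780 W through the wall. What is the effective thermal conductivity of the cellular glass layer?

k ≈ 0.0482 W/(m·K)

Treating each layer as a thermal resistance in series:
R_aluminium = L/(kA) = 0.0011/(205×38.7) = 1.387×10^-7 K/W
R_outer film = 1/(h_o·A) = 1/(11.9×38.7) = 0.002171 K/W
Sum of known resistances R_other = 0.002172 K/W
Total R = ΔT/Q = 231/9780 = 0.02362 K/W
R_cellular glass = R_total − R_other = 0.02145 K/W
k = L/(R·A) = 0.04/(0.02145×38.7)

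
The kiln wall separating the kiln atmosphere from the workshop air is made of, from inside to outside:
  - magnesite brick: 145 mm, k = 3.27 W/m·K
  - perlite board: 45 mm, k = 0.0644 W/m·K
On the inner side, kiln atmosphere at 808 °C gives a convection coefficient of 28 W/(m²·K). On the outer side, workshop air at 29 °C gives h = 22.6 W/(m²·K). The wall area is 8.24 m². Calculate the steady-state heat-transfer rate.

Q ≈ 7800 W

Using the resistance-network approach (series):
R_inner film = 1/(h_i·A) = 1/(28×8.24) = 0.004334 K/W
R_magnesite brick = L/(kA) = 0.145/(3.27×8.24) = 0.005381 K/W
R_perlite board = L/(kA) = 0.045/(0.0644×8.24) = 0.0848 K/W
R_outer film = 1/(h_o·A) = 1/(22.6×8.24) = 0.00537 K/W
R_total = 0.09989 K/W
Q = ΔT / R_total = 779 / 0.09989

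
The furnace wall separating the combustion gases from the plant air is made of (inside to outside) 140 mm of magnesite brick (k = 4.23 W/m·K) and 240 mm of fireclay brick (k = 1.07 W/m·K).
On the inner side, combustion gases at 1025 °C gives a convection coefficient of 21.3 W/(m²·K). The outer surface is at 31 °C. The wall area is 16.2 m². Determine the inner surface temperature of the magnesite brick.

Series thermal resistances:
R_inner film = 1/(h_i·A) = 1/(21.3×16.2) = 0.002898 K/W
R_magnesite brick = L/(kA) = 0.14/(4.23×16.2) = 0.002043 K/W
R_fireclay brick = L/(kA) = 0.24/(1.07×16.2) = 0.01385 K/W
R_total = 0.01879 K/W;  Q = ΔT/R_total = 994/0.01879 = 52910 W
T_interface = T_inner − Q·ΣR(inner→interface) = 1025 − 52900×0.002898

T ≈ 872 °C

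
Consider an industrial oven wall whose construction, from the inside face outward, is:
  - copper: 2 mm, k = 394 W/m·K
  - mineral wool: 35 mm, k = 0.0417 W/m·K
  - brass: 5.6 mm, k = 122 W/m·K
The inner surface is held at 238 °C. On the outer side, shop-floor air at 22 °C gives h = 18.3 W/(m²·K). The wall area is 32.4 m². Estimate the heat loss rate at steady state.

Q ≈ 7830 W

Model the wall as resistances in series:
R_copper = L/(kA) = 0.002/(394×32.4) = 1.567×10^-7 K/W
R_mineral wool = L/(kA) = 0.035/(0.0417×32.4) = 0.02591 K/W
R_brass = L/(kA) = 0.0056/(122×32.4) = 1.417×10^-6 K/W
R_outer film = 1/(h_o·A) = 1/(18.3×32.4) = 0.001687 K/W
R_total = 0.02759 K/W
Q = ΔT / R_total = 216 / 0.02759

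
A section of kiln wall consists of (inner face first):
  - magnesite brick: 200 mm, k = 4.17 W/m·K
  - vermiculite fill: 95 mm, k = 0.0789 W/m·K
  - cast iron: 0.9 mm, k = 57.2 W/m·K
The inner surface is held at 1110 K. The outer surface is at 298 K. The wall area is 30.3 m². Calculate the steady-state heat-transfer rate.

Model the wall as resistances in series:
R_magnesite brick = L/(kA) = 0.2/(4.17×30.3) = 0.001583 K/W
R_vermiculite fill = L/(kA) = 0.095/(0.0789×30.3) = 0.03974 K/W
R_cast iron = L/(kA) = 0.0009/(57.2×30.3) = 5.193×10^-7 K/W
R_total = 0.04132 K/W
Q = ΔT / R_total = 812 / 0.04132

Q ≈ 19700 W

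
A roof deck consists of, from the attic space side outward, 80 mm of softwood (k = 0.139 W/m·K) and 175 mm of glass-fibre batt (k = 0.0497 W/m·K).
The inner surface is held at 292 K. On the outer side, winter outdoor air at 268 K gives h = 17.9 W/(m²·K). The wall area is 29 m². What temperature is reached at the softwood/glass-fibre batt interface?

Series thermal resistances:
R_softwood = L/(kA) = 0.08/(0.139×29) = 0.01985 K/W
R_glass-fibre batt = L/(kA) = 0.175/(0.0497×29) = 0.1214 K/W
R_outer film = 1/(h_o·A) = 1/(17.9×29) = 0.001926 K/W
R_total = 0.1432 K/W;  Q = ΔT/R_total = 24/0.1432 = 167.6 W
T_interface = T_inner − Q·ΣR(inner→interface) = 292 − 168×0.01985

T ≈ 289 K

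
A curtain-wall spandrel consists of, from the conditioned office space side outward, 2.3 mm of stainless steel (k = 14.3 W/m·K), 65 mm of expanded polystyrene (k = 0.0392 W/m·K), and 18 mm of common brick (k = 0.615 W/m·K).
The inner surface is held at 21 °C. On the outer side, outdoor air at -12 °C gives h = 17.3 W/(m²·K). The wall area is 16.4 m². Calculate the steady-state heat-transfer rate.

Series thermal resistances:
R_stainless steel = L/(kA) = 0.0023/(14.3×16.4) = 9.807×10^-6 K/W
R_expanded polystyrene = L/(kA) = 0.065/(0.0392×16.4) = 0.1011 K/W
R_common brick = L/(kA) = 0.018/(0.615×16.4) = 0.001785 K/W
R_outer film = 1/(h_o·A) = 1/(17.3×16.4) = 0.003525 K/W
R_total = 0.1064 K/W
Q = ΔT / R_total = 33 / 0.1064

Q ≈ 310 W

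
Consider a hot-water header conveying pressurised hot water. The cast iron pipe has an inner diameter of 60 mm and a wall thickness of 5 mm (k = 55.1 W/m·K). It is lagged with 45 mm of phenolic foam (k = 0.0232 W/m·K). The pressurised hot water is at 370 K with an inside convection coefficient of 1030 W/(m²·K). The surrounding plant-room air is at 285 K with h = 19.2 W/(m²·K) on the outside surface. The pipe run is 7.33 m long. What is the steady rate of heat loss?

Q ≈ 108 W

For a radial system each layer contributes R = ln(r_out/r_in)/(2πkL); films add R = 1/(hA).
R_inner film = 1/(h_i·2πr₁L) = 1/(1030×2π×0.03×7.33) = 7.027×10^-4 K/W
R_cast iron pipe wall = ln(35/30)/(2π×55.1×7.33) = 6.074×10^-5 K/W
R_phenolic foam = ln(80/35)/(2π×0.0232×7.33) = 0.7737 K/W
R_outer film = 1/(h_o·2πr_oL) = 1/(19.2×2π×0.08×7.33) = 0.01414 K/W
R_total = 0.7886 K/W
Q = ΔT/R_total = 85/0.7886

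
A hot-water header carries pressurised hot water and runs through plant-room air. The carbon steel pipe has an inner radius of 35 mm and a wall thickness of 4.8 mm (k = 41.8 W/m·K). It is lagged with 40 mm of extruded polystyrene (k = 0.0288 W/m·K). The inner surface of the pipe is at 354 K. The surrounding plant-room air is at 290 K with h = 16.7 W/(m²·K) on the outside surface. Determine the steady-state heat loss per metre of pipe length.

Radial resistances (cylindrical: R_cond = ln(r_o/r_i)/(2πkL), R_conv = 1/(h·2πrL)):
R_carbon steel pipe wall = ln(39.8/35)/(2π×41.8×1) = 4.893×10^-4 K/W
R_extruded polystyrene = ln(79.8/39.8)/(2π×0.0288×1) = 3.844 K/W
R_outer film = 1/(h_o·2πr_oL) = 1/(16.7×2π×0.0798×1) = 0.1194 K/W
R_total = 3.964 K/W
Q = ΔT/R_total = 64/3.964

q′ ≈ 16.1 W/m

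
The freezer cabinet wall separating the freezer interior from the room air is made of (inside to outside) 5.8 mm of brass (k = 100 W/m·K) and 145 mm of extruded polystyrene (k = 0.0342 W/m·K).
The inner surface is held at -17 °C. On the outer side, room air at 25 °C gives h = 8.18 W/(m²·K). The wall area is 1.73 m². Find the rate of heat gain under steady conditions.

Series thermal resistances:
R_brass = L/(kA) = 0.0058/(100×1.73) = 3.353×10^-5 K/W
R_extruded polystyrene = L/(kA) = 0.145/(0.0342×1.73) = 2.451 K/W
R_outer film = 1/(h_o·A) = 1/(8.18×1.73) = 0.07066 K/W
R_total = 2.521 K/W
Q = ΔT / R_total = 42 / 2.521

Q ≈ 16.7 W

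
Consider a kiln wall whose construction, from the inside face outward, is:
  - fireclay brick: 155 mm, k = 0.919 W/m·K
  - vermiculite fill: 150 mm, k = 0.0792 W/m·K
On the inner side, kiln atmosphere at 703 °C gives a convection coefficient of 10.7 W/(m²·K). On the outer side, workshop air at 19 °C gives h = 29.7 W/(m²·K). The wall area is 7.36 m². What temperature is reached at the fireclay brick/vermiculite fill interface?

Using the resistance-network approach (series):
R_inner film = 1/(h_i·A) = 1/(10.7×7.36) = 0.0127 K/W
R_fireclay brick = L/(kA) = 0.155/(0.919×7.36) = 0.02292 K/W
R_vermiculite fill = L/(kA) = 0.15/(0.0792×7.36) = 0.2573 K/W
R_outer film = 1/(h_o·A) = 1/(29.7×7.36) = 0.004575 K/W
R_total = 0.2975 K/W;  Q = ΔT/R_total = 684/0.2975 = 2299 W
T_interface = T_inner − Q·ΣR(inner→interface) = 703 − 2300×0.03561

T ≈ 621 °C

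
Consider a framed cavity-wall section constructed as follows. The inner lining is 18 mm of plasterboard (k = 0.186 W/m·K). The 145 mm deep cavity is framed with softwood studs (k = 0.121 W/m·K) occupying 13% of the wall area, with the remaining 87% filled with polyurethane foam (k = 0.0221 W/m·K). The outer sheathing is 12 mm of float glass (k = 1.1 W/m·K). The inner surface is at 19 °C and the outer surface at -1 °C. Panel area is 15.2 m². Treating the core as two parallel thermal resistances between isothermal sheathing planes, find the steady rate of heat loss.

Q ≈ 71.4 W

Sheathing layers in series; stud and cavity paths in parallel between them.
R_inner = 0.018/(0.186×15.2) = 0.006367 K/W
R_stud  = 0.145/(0.121×0.13×15.2) = 0.6065 K/W
R_cav   = 0.145/(0.0221×0.87×15.2) = 0.4961 K/W
1/R_core = 1/R_stud + 1/R_cav → R_core = 0.2729 K/W
R_outer = 0.012/(1.1×15.2) = 7.177×10^-4 K/W
R_total = 0.28 K/W
Q = ΔT/R_total = 20/0.28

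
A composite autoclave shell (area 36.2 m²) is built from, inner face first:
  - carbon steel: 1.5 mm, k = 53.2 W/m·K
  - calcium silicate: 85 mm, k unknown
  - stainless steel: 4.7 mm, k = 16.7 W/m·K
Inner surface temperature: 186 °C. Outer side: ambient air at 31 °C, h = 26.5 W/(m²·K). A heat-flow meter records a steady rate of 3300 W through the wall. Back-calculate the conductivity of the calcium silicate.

k ≈ 0.0511 W/(m·K)

Thermal resistances in series:
R_carbon steel = L/(kA) = 0.0015/(53.2×36.2) = 7.789×10^-7 K/W
R_stainless steel = L/(kA) = 0.0047/(16.7×36.2) = 7.775×10^-6 K/W
R_outer film = 1/(h_o·A) = 1/(26.5×36.2) = 0.001042 K/W
Sum of known resistances R_other = 0.001051 K/W
Total R = ΔT/Q = 155/3300 = 0.04697 K/W
R_calcium silicate = R_total − R_other = 0.04592 K/W
k = L/(R·A) = 0.085/(0.04592×36.2)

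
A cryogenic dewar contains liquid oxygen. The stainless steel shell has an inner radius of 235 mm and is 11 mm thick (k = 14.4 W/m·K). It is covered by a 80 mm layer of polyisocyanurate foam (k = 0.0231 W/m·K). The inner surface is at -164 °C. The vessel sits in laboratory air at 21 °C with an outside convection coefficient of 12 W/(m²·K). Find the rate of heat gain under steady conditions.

Spherical conduction: R = (1/r_in − 1/r_out)/(4πk) per layer; series-sum.
R_stainless steel shell = (1/0.235 − 1/0.246)/(4π×14.4) = 0.001052 K/W
R_polyisocyanurate foam = (1/0.246 − 1/0.326)/(4π×0.0231) = 3.436 K/W
R_outer film = 1/(h·4πr_o²) = 1/(12×4π×0.326²) = 0.0624 K/W
R_total = 3.5 K/W
Q = ΔT/R_total = 185/3.5

Q ≈ 52.9 W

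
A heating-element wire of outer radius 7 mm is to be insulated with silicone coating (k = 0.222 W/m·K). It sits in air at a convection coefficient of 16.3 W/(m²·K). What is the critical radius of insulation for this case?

For a cylinder r_cr = k/h = 0.222/16.3
r_cr = 13.6 mm; since the bare radius (7 mm) is below r_cr, adding a thin layer of insulation will *increase* heat loss.

r_cr ≈ 13.6 mm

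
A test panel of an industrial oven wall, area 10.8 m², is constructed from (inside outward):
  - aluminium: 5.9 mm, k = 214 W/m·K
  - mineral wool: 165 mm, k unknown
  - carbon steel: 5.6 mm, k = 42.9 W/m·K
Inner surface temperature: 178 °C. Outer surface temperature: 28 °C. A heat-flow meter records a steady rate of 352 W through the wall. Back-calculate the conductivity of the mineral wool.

Treating each layer as a thermal resistance in series:
R_aluminium = L/(kA) = 0.0059/(214×10.8) = 2.553×10^-6 K/W
R_carbon steel = L/(kA) = 0.0056/(42.9×10.8) = 1.209×10^-5 K/W
Sum of known resistances R_other = 1.464×10^-5 K/W
Total R = ΔT/Q = 150/352 = 0.4261 K/W
R_mineral wool = R_total − R_other = 0.4261 K/W
k = L/(R·A) = 0.165/(0.4261×10.8)

k ≈ 0.0359 W/(m·K)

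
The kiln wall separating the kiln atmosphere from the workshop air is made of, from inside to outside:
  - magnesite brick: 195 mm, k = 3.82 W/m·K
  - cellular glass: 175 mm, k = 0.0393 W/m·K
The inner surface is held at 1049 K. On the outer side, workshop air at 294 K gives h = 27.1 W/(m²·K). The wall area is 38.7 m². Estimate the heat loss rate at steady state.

Treating each layer as a thermal resistance in series:
R_magnesite brick = L/(kA) = 0.195/(3.82×38.7) = 0.001319 K/W
R_cellular glass = L/(kA) = 0.175/(0.0393×38.7) = 0.1151 K/W
R_outer film = 1/(h_o·A) = 1/(27.1×38.7) = 9.535×10^-4 K/W
R_total = 0.1173 K/W
Q = ΔT / R_total = 755 / 0.1173

Q ≈ 6430 W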